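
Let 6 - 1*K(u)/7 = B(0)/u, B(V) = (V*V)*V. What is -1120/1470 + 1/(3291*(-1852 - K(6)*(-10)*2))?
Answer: -5920877/7771148 ≈ -0.76190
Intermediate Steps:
B(V) = V³ (B(V) = V²*V = V³)
K(u) = 42 (K(u) = 42 - 7*0³/u = 42 - 0/u = 42 - 7*0 = 42 + 0 = 42)
-1120/1470 + 1/(3291*(-1852 - K(6)*(-10)*2)) = -1120/1470 + 1/(3291*(-1852 - 42*(-10)*2)) = -1120*1/1470 + 1/(3291*(-1852 - (-420)*2)) = -16/21 + 1/(3291*(-1852 - 1*(-840))) = -16/21 + 1/(3291*(-1852 + 840)) = -16/21 + (1/3291)/(-1012) = -16/21 + (1/3291)*(-1/1012) = -16/21 - 1/3330492 = -5920877/7771148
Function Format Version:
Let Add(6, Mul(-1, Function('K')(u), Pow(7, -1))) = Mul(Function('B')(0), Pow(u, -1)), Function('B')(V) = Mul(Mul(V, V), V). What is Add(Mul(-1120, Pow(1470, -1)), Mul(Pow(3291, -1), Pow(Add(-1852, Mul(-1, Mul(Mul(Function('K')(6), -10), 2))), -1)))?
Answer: Rational(-5920877, 7771148) ≈ -0.76190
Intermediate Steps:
Function('B')(V) = Pow(V, 3) (Function('B')(V) = Mul(Pow(V, 2), V) = Pow(V, 3))
Function('K')(u) = 42 (Function('K')(u) = Add(42, Mul(-7, Mul(Pow(0, 3), Pow(u, -1)))) = Add(42, Mul(-7, Mul(0, Pow(u, -1)))) = Add(42, Mul(-7, 0)) = Add(42, 0) = 42)
Add(Mul(-1120, Pow(1470, -1)), Mul(Pow(3291, -1), Pow(Add(-1852, Mul(-1, Mul(Mul(Function('K')(6), -10), 2))), -1))) = Add(Mul(-1120, Pow(1470, -1)), Mul(Pow(3291, -1), Pow(Add(-1852, Mul(-1, Mul(Mul(42, -10), 2))), -1))) = Add(Mul(-1120, Rational(1, 1470)), Mul(Rational(1, 3291), Pow(Add(-1852, Mul(-1, Mul(-420, 2))), -1))) = Add(Rational(-16, 21), Mul(Rational(1, 3291), Pow(Add(-1852, Mul(-1, -840)), -1))) = Add(Rational(-16, 21), Mul(Rational(1, 3291), Pow(Add(-1852, 840), -1))) = Add(Rational(-16, 21), Mul(Rational(1, 3291), Pow(-1012, -1))) = Add(Rational(-16, 21), Mul(Rational(1, 3291), Rational(-1, 1012))) = Add(Rational(-16, 21), Rational(-1, 3330492)) = Rational(-5920877, 7771148)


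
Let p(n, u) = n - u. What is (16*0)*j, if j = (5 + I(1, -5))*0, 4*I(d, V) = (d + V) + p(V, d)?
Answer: 0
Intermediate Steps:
I(d, V) = V/2 (I(d, V) = ((d + V) + (V - d))/4 = ((V + d) + (V - d))/4 = (2*V)/4 = V/2)
j = 0 (j = (5 + (1/2)*(-5))*0 = (5 - 5/2)*0 = (5/2)*0 = 0)
(16*0)*j = (16*0)*0 = 0*0 = 0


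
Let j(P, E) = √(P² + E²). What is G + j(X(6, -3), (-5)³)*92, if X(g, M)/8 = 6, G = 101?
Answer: 101 + 92*√17929 ≈ 12420.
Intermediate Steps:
X(g, M) = 48 (X(g, M) = 8*6 = 48)
j(P, E) = √(E² + P²)
G + j(X(6, -3), (-5)³)*92 = 101 + √(((-5)³)² + 48²)*92 = 101 + √((-125)² + 2304)*92 = 101 + √(15625 + 2304)*92 = 101 + √17929*92 = 101 + 92*√17929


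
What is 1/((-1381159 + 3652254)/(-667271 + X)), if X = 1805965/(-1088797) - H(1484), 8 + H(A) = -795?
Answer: -725650164961/2472761422715 ≈ -0.29346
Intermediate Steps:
H(A) = -803 (H(A) = -8 - 795 = -803)
X = 872498026/1088797 (X = 1805965/(-1088797) - 1*(-803) = 1805965*(-1/1088797) + 803 = -1805965/1088797 + 803 = 872498026/1088797 ≈ 801.34)
1/((-1381159 + 3652254)/(-667271 + X)) = 1/((-1381159 + 3652254)/(-667271 + 872498026/1088797)) = 1/(2271095/(-725650164961/1088797)) = 1/(2271095*(-1088797/725650164961)) = 1/(-2472761422715/725650164961) = -725650164961/2472761422715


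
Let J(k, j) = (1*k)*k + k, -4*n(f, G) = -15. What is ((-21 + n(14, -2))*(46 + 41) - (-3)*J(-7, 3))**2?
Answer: 30239001/16 ≈ 1.8899e+6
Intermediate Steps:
n(f, G) = 15/4 (n(f, G) = -1/4*(-15) = 15/4)
J(k, j) = k + k**2 (J(k, j) = k*k + k = k**2 + k = k + k**2)
((-21 + n(14, -2))*(46 + 41) - (-3)*J(-7, 3))**2 = ((-21 + 15/4)*(46 + 41) - (-3)*(-7*(1 - 7)))**2 = (-69/4*87 - (-3)*(-7*(-6)))**2 = (-6003/4 - (-3)*42)**2 = (-6003/4 - 1*(-126))**2 = (-6003/4 + 126)**2 = (-5499/4)**2 = 30239001/16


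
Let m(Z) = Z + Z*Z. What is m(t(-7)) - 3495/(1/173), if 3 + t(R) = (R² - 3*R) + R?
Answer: -600975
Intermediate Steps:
t(R) = -3 + R² - 2*R (t(R) = -3 + ((R² - 3*R) + R) = -3 + (R² - 2*R) = -3 + R² - 2*R)
m(Z) = Z + Z²
m(t(-7)) - 3495/(1/173) = (-3 + (-7)² - 2*(-7))*(1 + (-3 + (-7)² - 2*(-7))) - 3495/(1/173) = (-3 + 49 + 14)*(1 + (-3 + 49 + 14)) - 3495/1/173 = 60*(1 + 60) - 3495*173 = 60*61 - 1*604635 = 3660 - 604635 = -600975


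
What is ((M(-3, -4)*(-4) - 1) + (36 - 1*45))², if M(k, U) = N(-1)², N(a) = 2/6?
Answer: 8836/81 ≈ 109.09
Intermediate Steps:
N(a) = ⅓ (N(a) = 2*(⅙) = ⅓)
M(k, U) = ⅑ (M(k, U) = (⅓)² = ⅑)
((M(-3, -4)*(-4) - 1) + (36 - 1*45))² = (((⅑)*(-4) - 1) + (36 - 1*45))² = ((-4/9 - 1) + (36 - 45))² = (-13/9 - 9)² = (-94/9)² = 8836/81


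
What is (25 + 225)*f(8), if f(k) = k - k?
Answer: 0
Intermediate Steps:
f(k) = 0
(25 + 225)*f(8) = (25 + 225)*0 = 250*0 = 0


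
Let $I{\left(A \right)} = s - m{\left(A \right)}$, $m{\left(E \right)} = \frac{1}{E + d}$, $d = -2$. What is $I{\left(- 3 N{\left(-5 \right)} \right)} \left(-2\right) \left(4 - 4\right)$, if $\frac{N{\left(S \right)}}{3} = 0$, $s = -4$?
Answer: $0$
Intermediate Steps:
$N{\left(S \right)} = 0$ ($N{\left(S \right)} = 3 \cdot 0 = 0$)
$m{\left(E \right)} = \frac{1}{-2 + E}$ ($m{\left(E \right)} = \frac{1}{E - 2} = \frac{1}{-2 + E}$)
$I{\left(A \right)} = -4 - \frac{1}{-2 + A}$
$I{\left(- 3 N{\left(-5 \right)} \right)} \left(-2\right) \left(4 - 4\right) = \frac{7 - 4 \left(\left(-3\right) 0\right)}{-2 - 0} \left(-2\right) \left(4 - 4\right) = \frac{7 - 0}{-2 + 0} \left(-2\right) 0 = \frac{7 + 0}{-2} \left(-2\right) 0 = \left(- \frac{1}{2}\right) 7 \left(-2\right) 0 = \left(- \frac{7}{2}\right) \left(-2\right) 0 = 7 \cdot 0 = 0$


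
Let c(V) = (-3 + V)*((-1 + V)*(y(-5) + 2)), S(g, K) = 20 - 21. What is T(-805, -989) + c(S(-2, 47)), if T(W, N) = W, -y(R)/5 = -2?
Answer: -709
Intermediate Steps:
y(R) = 10 (y(R) = -5*(-2) = 10)
S(g, K) = -1
c(V) = (-12 + 12*V)*(-3 + V) (c(V) = (-3 + V)*((-1 + V)*(10 + 2)) = (-3 + V)*((-1 + V)*12) = (-3 + V)*(-12 + 12*V) = (-12 + 12*V)*(-3 + V))
T(-805, -989) + c(S(-2, 47)) = -805 + (36 - 48*(-1) + 12*(-1)²) = -805 + (36 + 48 + 12*1) = -805 + (36 + 48 + 12) = -805 + 96 = -709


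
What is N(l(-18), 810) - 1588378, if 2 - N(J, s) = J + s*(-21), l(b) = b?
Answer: -1571348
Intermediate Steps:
N(J, s) = 2 - J + 21*s (N(J, s) = 2 - (J + s*(-21)) = 2 - (J - 21*s) = 2 + (-J + 21*s) = 2 - J + 21*s)
N(l(-18), 810) - 1588378 = (2 - 1*(-18) + 21*810) - 1588378 = (2 + 18 + 17010) - 1588378 = 17030 - 1588378 = -1571348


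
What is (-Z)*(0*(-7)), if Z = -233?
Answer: 0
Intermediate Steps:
(-Z)*(0*(-7)) = (-1*(-233))*(0*(-7)) = 233*0 = 0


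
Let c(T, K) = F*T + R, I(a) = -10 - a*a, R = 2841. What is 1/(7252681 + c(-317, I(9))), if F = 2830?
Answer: 1/6358412 ≈ 1.5727e-7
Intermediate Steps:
I(a) = -10 - a**2
c(T, K) = 2841 + 2830*T (c(T, K) = 2830*T + 2841 = 2841 + 2830*T)
1/(7252681 + c(-317, I(9))) = 1/(7252681 + (2841 + 2830*(-317))) = 1/(7252681 + (2841 - 897110)) = 1/(7252681 - 894269) = 1/6358412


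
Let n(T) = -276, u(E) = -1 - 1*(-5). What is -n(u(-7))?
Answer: 276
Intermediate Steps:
u(E) = 4 (u(E) = -1 + 5 = 4)
-n(u(-7)) = -1*(-276) = 276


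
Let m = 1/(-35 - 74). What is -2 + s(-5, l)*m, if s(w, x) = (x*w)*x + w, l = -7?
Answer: 32/109 ≈ 0.29358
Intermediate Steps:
s(w, x) = w + w*x² (s(w, x) = (w*x)*x + w = w*x² + w = w + w*x²)
m = -1/109 (m = 1/(-109) = -1/109 ≈ -0.0091743)
-2 + s(-5, l)*m = -2 - 5*(1 + (-7)²)*(-1/109) = -2 - 5*(1 + 49)*(-1/109) = -2 - 5*50*(-1/109) = -2 - 250*(-1/109) = -2 + 250/109 = 32/109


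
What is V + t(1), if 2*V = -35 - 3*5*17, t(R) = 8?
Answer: -137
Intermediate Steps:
V = -145 (V = (-35 - 3*5*17)/2 = (-35 - 15*17)/2 = (-35 - 255)/2 = (½)*(-290) = -145)
V + t(1) = -145 + 8 = -137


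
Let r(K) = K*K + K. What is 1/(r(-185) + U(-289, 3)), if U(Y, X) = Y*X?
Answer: 1/33173 ≈ 3.0145e-5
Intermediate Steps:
U(Y, X) = X*Y
r(K) = K + K² (r(K) = K² + K = K + K²)
1/(r(-185) + U(-289, 3)) = 1/(-185*(1 - 185) + 3*(-289)) = 1/(-185*(-184) - 867) = 1/(34040 - 867) = 1/33173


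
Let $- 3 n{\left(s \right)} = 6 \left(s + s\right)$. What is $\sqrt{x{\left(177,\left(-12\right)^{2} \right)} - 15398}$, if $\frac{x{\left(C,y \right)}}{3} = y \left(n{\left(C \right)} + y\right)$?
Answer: $i \sqrt{259046} \approx 508.97 i$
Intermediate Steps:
$n{\left(s \right)} = - 4 s$ ($n{\left(s \right)} = - \frac{6 \left(s + s\right)}{3} = - \frac{6 \cdot 2 s}{3} = - \frac{12 s}{3} = - 4 s$)
$x{\left(C,y \right)} = 3 y \left(y - 4 C\right)$ ($x{\left(C,y \right)} = 3 y \left(- 4 C + y\right) = 3 y \left(y - 4 C\right)$)
$\sqrt{x{\left(177,\left(-12\right)^{2} \right)} - 15398} = \sqrt{3 \left(-12\right)^{2} \left(\left(-12\right)^{2} - 708\right) - 15398} = \sqrt{3 \cdot 144 \left(144 - 708\right) - 15398} = \sqrt{3 \cdot 144 \left(-564\right) - 15398} = \sqrt{-243648 - 15398} = \sqrt{-259046} = i \sqrt{259046}$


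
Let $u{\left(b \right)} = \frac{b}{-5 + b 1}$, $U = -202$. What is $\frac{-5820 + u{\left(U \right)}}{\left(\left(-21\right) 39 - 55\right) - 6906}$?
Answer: $\frac{602269}{805230} \approx 0.74795$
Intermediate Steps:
$u{\left(b \right)} = \frac{b}{-5 + b}$
$\frac{-5820 + u{\left(U \right)}}{\left(\left(-21\right) 39 - 55\right) - 6906} = \frac{-5820 - \frac{202}{-5 - 202}}{\left(\left(-21\right) 39 - 55\right) - 6906} = \frac{-5820 - \frac{202}{-207}}{\left(-819 - 55\right) - 6906} = \frac{-5820 - - \frac{202}{207}}{-874 - 6906} = \frac{-5820 + \frac{202}{207}}{-7780} = \left(- \frac{1204538}{207}\right) \left(- \frac{1}{7780}\right) = \frac{602269}{805230}$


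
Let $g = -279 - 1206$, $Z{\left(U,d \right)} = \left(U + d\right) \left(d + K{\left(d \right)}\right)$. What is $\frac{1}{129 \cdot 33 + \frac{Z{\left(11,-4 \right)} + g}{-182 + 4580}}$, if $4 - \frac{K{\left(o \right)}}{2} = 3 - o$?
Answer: $\frac{4398}{18720731} \approx 0.00023493$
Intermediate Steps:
$K{\left(o \right)} = 2 + 2 o$ ($K{\left(o \right)} = 8 - 2 \left(3 - o\right) = 8 + \left(-6 + 2 o\right) = 2 + 2 o$)
$Z{\left(U,d \right)} = \left(2 + 3 d\right) \left(U + d\right)$ ($Z{\left(U,d \right)} = \left(U + d\right) \left(d + \left(2 + 2 d\right)\right) = \left(U + d\right) \left(2 + 3 d\right) = \left(2 + 3 d\right) \left(U + d\right)$)
$g = -1485$ ($g = -279 - 1206 = -1485$)
$\frac{1}{129 \cdot 33 + \frac{Z{\left(11,-4 \right)} + g}{-182 + 4580}} = \frac{1}{129 \cdot 33 + \frac{\left(2 \cdot 11 + 2 \left(-4\right) + 3 \left(-4\right)^{2} + 3 \cdot 11 \left(-4\right)\right) - 1485}{-182 + 4580}} = \frac{1}{4257 + \frac{\left(22 - 8 + 3 \cdot 16 - 132\right) - 1485}{4398}} = \frac{1}{4257 + \left(\left(22 - 8 + 48 - 132\right) - 1485\right) \frac{1}{4398}} = \frac{1}{4257 + \left(-70 - 1485\right) \frac{1}{4398}} = \frac{1}{4257 - \frac{1555}{4398}} = \frac{1}{\frac{18720731}{4398}} = \frac{4398}{18720731}$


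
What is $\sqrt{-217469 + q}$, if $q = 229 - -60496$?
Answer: $6 i \sqrt{4354} \approx 395.91 i$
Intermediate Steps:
$q = 60725$ ($q = 229 + 60496 = 60725$)
$\sqrt{-217469 + q} = \sqrt{-217469 + 60725} = \sqrt{-156744} = 6 i \sqrt{4354}$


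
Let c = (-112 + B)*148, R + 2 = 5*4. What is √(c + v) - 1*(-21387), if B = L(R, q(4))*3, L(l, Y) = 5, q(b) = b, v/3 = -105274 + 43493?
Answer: 21387 + 17*I*√691 ≈ 21387.0 + 446.88*I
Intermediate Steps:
v = -185343 (v = 3*(-105274 + 43493) = 3*(-61781) = -185343)
R = 18 (R = -2 + 5*4 = -2 + 20 = 18)
B = 15 (B = 5*3 = 15)
c = -14356 (c = (-112 + 15)*148 = -97*148 = -14356)
√(c + v) - 1*(-21387) = √(-14356 - 185343) - 1*(-21387) = √(-199699) + 21387 = 17*I*√691 + 21387 = 21387 + 17*I*√691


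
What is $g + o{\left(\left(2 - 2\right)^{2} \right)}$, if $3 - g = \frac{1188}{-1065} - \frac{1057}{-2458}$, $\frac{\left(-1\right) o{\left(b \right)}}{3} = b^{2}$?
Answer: $\frac{3215903}{872590} \approx 3.6855$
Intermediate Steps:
$o{\left(b \right)} = - 3 b^{2}$
$g = \frac{3215903}{872590}$ ($g = 3 - \left(\frac{1188}{-1065} - \frac{1057}{-2458}\right) = 3 - \left(1188 \left(- \frac{1}{1065}\right) - - \frac{1057}{2458}\right) = 3 - \left(- \frac{396}{355} + \frac{1057}{2458}\right) = 3 - - \frac{598133}{872590} = 3 + \frac{598133}{872590} = \frac{3215903}{872590} \approx 3.6855$)
$g + o{\left(\left(2 - 2\right)^{2} \right)} = \frac{3215903}{872590} - 3 \left(\left(2 - 2\right)^{2}\right)^{2} = \frac{3215903}{872590} - 3 \left(0^{2}\right)^{2} = \frac{3215903}{872590} - 3 \cdot 0^{2} = \frac{3215903}{872590} - 0 = \frac{3215903}{872590} + 0 = \frac{3215903}{872590}$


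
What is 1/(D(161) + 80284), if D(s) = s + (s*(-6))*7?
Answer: 1/73683 ≈ 1.3572e-5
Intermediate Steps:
D(s) = -41*s (D(s) = s - 6*s*7 = s - 42*s = -41*s)
1/(D(161) + 80284) = 1/(-41*161 + 80284) = 1/(-6601 + 80284) = 1/73683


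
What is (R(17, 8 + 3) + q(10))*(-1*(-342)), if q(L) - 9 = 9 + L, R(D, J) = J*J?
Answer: 50958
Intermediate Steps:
R(D, J) = J²
q(L) = 18 + L (q(L) = 9 + (9 + L) = 18 + L)
(R(17, 8 + 3) + q(10))*(-1*(-342)) = ((8 + 3)² + (18 + 10))*(-1*(-342)) = (11² + 28)*342 = (121 + 28)*342 = 149*342 = 50958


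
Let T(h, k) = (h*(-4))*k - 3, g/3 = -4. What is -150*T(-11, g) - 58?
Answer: 79592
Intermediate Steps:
g = -12 (g = 3*(-4) = -12)
T(h, k) = -3 - 4*h*k (T(h, k) = (-4*h)*k - 3 = -4*h*k - 3 = -3 - 4*h*k)
-150*T(-11, g) - 58 = -150*(-3 - 4*(-11)*(-12)) - 58 = -150*(-3 - 528) - 58 = -150*(-531) - 58 = 79650 - 58 = 79592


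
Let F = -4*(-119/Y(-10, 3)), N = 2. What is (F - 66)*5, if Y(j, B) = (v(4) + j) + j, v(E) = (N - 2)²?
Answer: -449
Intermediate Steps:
v(E) = 0 (v(E) = (2 - 2)² = 0² = 0)
Y(j, B) = 2*j (Y(j, B) = (0 + j) + j = j + j = 2*j)
F = -119/5 (F = -4/((2*(-10))/(-119)) = -4/((-20*(-1/119))) = -4/20/119 = -4*119/20 = -119/5 ≈ -23.800)
(F - 66)*5 = (-119/5 - 66)*5 = -449/5*5 = -449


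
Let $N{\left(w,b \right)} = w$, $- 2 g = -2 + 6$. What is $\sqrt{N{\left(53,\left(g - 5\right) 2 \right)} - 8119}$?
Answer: $i \sqrt{8066} \approx 89.811 i$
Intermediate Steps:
$g = -2$ ($g = - \frac{-2 + 6}{2} = \left(- \frac{1}{2}\right) 4 = -2$)
$\sqrt{N{\left(53,\left(g - 5\right) 2 \right)} - 8119} = \sqrt{53 - 8119} = \sqrt{-8066} = i \sqrt{8066}$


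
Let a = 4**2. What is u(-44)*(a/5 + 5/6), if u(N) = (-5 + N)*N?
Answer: 130438/15 ≈ 8695.9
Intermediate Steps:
a = 16
u(N) = N*(-5 + N)
u(-44)*(a/5 + 5/6) = (-44*(-5 - 44))*(16/5 + 5/6) = (-44*(-49))*(16*(1/5) + 5*(1/6)) = 2156*(16/5 + 5/6) = 2156*(121/30) = 130438/15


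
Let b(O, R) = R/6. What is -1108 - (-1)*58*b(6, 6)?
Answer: -1050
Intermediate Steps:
b(O, R) = R/6 (b(O, R) = R*(⅙) = R/6)
-1108 - (-1)*58*b(6, 6) = -1108 - (-1)*58*((⅙)*6) = -1108 - (-1)*58*1 = -1108 - (-1)*58 = -1108 - 1*(-58) = -1108 + 58 = -1050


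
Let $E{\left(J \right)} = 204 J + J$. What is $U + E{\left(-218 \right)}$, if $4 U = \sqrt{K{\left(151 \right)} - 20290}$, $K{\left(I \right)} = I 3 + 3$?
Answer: $-44690 + \frac{i \sqrt{19834}}{4} \approx -44690.0 + 35.208 i$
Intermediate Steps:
$K{\left(I \right)} = 3 + 3 I$ ($K{\left(I \right)} = 3 I + 3 = 3 + 3 I$)
$E{\left(J \right)} = 205 J$
$U = \frac{i \sqrt{19834}}{4}$ ($U = \frac{\sqrt{\left(3 + 3 \cdot 151\right) - 20290}}{4} = \frac{\sqrt{\left(3 + 453\right) - 20290}}{4} = \frac{\sqrt{456 - 20290}}{4} = \frac{\sqrt{-19834}}{4} = \frac{i \sqrt{19834}}{4} \approx 35.208 i$)
$U + E{\left(-218 \right)} = \frac{i \sqrt{19834}}{4} + 205 \left(-218\right) = \frac{i \sqrt{19834}}{4} - 44690 = -44690 + \frac{i \sqrt{19834}}{4}$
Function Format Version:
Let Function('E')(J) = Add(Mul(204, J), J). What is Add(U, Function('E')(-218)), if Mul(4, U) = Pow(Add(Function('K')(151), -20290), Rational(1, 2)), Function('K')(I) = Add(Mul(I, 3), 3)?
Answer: Add(-44690, Mul(Rational(1, 4), I, Pow(19834, Rational(1, 2)))) ≈ Add(-44690., Mul(35.208, I))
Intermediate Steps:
Function('K')(I) = Add(3, Mul(3, I)) (Function('K')(I) = Add(Mul(3, I), 3) = Add(3, Mul(3, I)))
Function('E')(J) = Mul(205, J)
U = Mul(Rational(1, 4), I, Pow(19834, Rational(1, 2))) (U = Mul(Rational(1, 4), Pow(Add(Add(3, Mul(3, 151)), -20290), Rational(1, 2))) = Mul(Rational(1, 4), Pow(Add(Add(3, 453), -20290), Rational(1, 2))) = Mul(Rational(1, 4), Pow(Add(456, -20290), Rational(1, 2))) = Mul(Rational(1, 4), Pow(-19834, Rational(1, 2))) = Mul(Rational(1, 4), Mul(I, Pow(19834, Rational(1, 2)))) = Mul(Rational(1, 4), I, Pow(19834, Rational(1, 2))) ≈ Mul(35.208, I))
Add(U, Function('E')(-218)) = Add(Mul(Rational(1, 4), I, Pow(19834, Rational(1, 2))), Mul(205, -218)) = Add(Mul(Rational(1, 4), I, Pow(19834, Rational(1, 2))), -44690) = Add(-44690, Mul(Rational(1, 4), I, Pow(19834, Rational(1, 2))))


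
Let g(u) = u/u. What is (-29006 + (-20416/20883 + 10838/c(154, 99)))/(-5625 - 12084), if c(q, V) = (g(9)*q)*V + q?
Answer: 4664182732823/2847591261900 ≈ 1.6379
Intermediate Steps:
g(u) = 1
c(q, V) = q + V*q (c(q, V) = (1*q)*V + q = q*V + q = V*q + q = q + V*q)
(-29006 + (-20416/20883 + 10838/c(154, 99)))/(-5625 - 12084) = (-29006 + (-20416/20883 + 10838/((154*(1 + 99)))))/(-5625 - 12084) = (-29006 + (-20416*1/20883 + 10838/((154*100))))/(-17709) = (-29006 + (-20416/20883 + 10838/15400))*(-1/17709) = (-29006 + (-20416/20883 + 10838*(1/15400)))*(-1/17709) = (-29006 + (-20416/20883 + 5419/7700))*(-1/17709) = (-29006 - 44038223/160799100)*(-1/17709) = -4664182732823/160799100*(-1/17709) = 4664182732823/2847591261900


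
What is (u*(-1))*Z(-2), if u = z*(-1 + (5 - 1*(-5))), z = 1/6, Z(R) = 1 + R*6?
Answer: 33/2 ≈ 16.500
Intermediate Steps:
Z(R) = 1 + 6*R
z = ⅙ ≈ 0.16667
u = 3/2 (u = (-1 + (5 - 1*(-5)))/6 = (-1 + (5 + 5))/6 = (-1 + 10)/6 = (⅙)*9 = 3/2 ≈ 1.5000)
(u*(-1))*Z(-2) = ((3/2)*(-1))*(1 + 6*(-2)) = -3*(1 - 12)/2 = -3/2*(-11) = 33/2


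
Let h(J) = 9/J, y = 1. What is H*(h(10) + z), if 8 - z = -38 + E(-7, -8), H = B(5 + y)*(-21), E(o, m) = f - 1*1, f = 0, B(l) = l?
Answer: -30177/5 ≈ -6035.4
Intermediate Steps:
E(o, m) = -1 (E(o, m) = 0 - 1*1 = 0 - 1 = -1)
H = -126 (H = (5 + 1)*(-21) = 6*(-21) = -126)
z = 47 (z = 8 - (-38 - 1) = 8 - 1*(-39) = 8 + 39 = 47)
H*(h(10) + z) = -126*(9/10 + 47) = -126*479/10 = -30177/5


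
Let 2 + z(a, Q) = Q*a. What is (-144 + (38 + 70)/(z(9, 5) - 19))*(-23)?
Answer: 6417/2 ≈ 3208.5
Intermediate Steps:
z(a, Q) = -2 + Q*a
(-144 + (38 + 70)/(z(9, 5) - 19))*(-23) = (-144 + (38 + 70)/((-2 + 5*9) - 19))*(-23) = (-144 + 108/((-2 + 45) - 19))*(-23) = (-144 + 108/(43 - 19))*(-23) = (-144 + 108/24)*(-23) = (-144 + 108*(1/24))*(-23) = (-144 + 9/2)*(-23) = -279/2*(-23) = 6417/2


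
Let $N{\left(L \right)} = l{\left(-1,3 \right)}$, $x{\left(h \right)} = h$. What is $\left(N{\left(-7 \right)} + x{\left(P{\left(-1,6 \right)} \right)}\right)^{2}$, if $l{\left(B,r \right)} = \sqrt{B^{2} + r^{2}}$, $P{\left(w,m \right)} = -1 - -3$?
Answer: $\left(2 + \sqrt{10}\right)^{2} \approx 26.649$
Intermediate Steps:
$P{\left(w,m \right)} = 2$ ($P{\left(w,m \right)} = -1 + 3 = 2$)
$N{\left(L \right)} = \sqrt{10}$ ($N{\left(L \right)} = \sqrt{\left(-1\right)^{2} + 3^{2}} = \sqrt{1 + 9} = \sqrt{10}$)
$\left(N{\left(-7 \right)} + x{\left(P{\left(-1,6 \right)} \right)}\right)^{2} = \left(\sqrt{10} + 2\right)^{2} = \left(2 + \sqrt{10}\right)^{2}$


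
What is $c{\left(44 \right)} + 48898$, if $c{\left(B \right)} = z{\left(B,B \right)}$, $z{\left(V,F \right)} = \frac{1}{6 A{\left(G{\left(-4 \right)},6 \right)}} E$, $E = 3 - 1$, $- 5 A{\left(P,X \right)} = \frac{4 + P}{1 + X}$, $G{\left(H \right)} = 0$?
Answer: $\frac{586741}{12} \approx 48895.0$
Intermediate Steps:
$A{\left(P,X \right)} = - \frac{4 + P}{5 \left(1 + X\right)}$ ($A{\left(P,X \right)} = - \frac{\left(4 + P\right) \frac{1}{1 + X}}{5} = - \frac{\frac{1}{1 + X} \left(4 + P\right)}{5} = - \frac{4 + P}{5 \left(1 + X\right)}$)
$E = 2$ ($E = 3 - 1 = 2$)
$z{\left(V,F \right)} = - \frac{35}{12}$ ($z{\left(V,F \right)} = \frac{1}{6 \frac{-4 - 0}{5 \left(1 + 6\right)}} 2 = \frac{1}{6 \frac{-4 + 0}{5 \cdot 7}} \cdot 2 = \frac{1}{6 \cdot \frac{1}{5} \cdot \frac{1}{7} \left(-4\right)} 2 = \frac{1}{6 \left(- \frac{4}{35}\right)} 2 = \frac{1}{6} \left(- \frac{35}{4}\right) 2 = \left(- \frac{35}{24}\right) 2 = - \frac{35}{12}$)
$c{\left(B \right)} = - \frac{35}{12}$
$c{\left(44 \right)} + 48898 = - \frac{35}{12} + 48898 = \frac{586741}{12}$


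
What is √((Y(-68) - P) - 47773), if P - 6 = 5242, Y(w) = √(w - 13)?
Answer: √(-53021 + 9*I) ≈ 0.02 + 230.26*I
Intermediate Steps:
Y(w) = √(-13 + w)
P = 5248 (P = 6 + 5242 = 5248)
√((Y(-68) - P) - 47773) = √((√(-13 - 68) - 1*5248) - 47773) = √((√(-81) - 5248) - 47773) = √((9*I - 5248) - 47773) = √((-5248 + 9*I) - 47773) = √(-53021 + 9*I)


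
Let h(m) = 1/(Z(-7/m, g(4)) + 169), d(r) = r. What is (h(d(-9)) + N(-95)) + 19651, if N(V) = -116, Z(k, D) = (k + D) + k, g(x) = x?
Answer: 30689494/1571 ≈ 19535.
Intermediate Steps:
Z(k, D) = D + 2*k (Z(k, D) = (D + k) + k = D + 2*k)
h(m) = 1/(173 - 14/m) (h(m) = 1/((4 + 2*(-7/m)) + 169) = 1/((4 - 14/m) + 169) = 1/(173 - 14/m))
(h(d(-9)) + N(-95)) + 19651 = (-9/(-14 + 173*(-9)) - 116) + 19651 = (-9/(-14 - 1557) - 116) + 19651 = (-9/(-1571) - 116) + 19651 = (-9*(-1/1571) - 116) + 19651 = (9/1571 - 116) + 19651 = -182227/1571 + 19651 = 30689494/1571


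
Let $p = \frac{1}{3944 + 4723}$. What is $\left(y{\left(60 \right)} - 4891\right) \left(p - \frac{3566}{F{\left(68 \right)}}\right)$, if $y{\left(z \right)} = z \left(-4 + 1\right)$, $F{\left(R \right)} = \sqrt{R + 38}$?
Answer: $- \frac{5071}{8667} + \frac{9041593 \sqrt{106}}{53} \approx 1.7564 \cdot 10^{6}$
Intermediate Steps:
$p = \frac{1}{8667} \approx 0.00011538$
$F{\left(R \right)} = \sqrt{38 + R}$
$y{\left(z \right)} = - 3 z$ ($y{\left(z \right)} = z \left(-3\right) = - 3 z$)
$\left(y{\left(60 \right)} - 4891\right) \left(p - \frac{3566}{F{\left(68 \right)}}\right) = \left(\left(-3\right) 60 - 4891\right) \left(\frac{1}{8667} - \frac{3566}{\sqrt{38 + 68}}\right) = \left(-180 - 4891\right) \left(\frac{1}{8667} - \frac{3566}{\sqrt{106}}\right) = - 5071 \left(\frac{1}{8667} - 3566 \frac{\sqrt{106}}{106}\right) = - 5071 \left(\frac{1}{8667} - \frac{1783 \sqrt{106}}{53}\right) = - \frac{5071}{8667} + \frac{9041593 \sqrt{106}}{53}$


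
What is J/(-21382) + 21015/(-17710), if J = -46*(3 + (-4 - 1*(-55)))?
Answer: -40535109/37867522 ≈ -1.0704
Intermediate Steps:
J = -2484 (J = -46*(3 + (-4 + 55)) = -46*(3 + 51) = -46*54 = -2484)
J/(-21382) + 21015/(-17710) = -2484/(-21382) + 21015/(-17710) = -2484*(-1/21382) + 21015*(-1/17710) = 1242/10691 - 4203/3542 = -40535109/37867522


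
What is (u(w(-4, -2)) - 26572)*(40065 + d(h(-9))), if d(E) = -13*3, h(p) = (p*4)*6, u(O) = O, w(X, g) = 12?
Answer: -1063090560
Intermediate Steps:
h(p) = 24*p (h(p) = (4*p)*6 = 24*p)
d(E) = -39
(u(w(-4, -2)) - 26572)*(40065 + d(h(-9))) = (12 - 26572)*(40065 - 39) = -26560*40026 = -1063090560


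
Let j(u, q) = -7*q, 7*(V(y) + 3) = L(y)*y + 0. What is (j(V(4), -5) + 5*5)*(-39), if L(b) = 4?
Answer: -2340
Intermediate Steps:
V(y) = -3 + 4*y/7 (V(y) = -3 + (4*y + 0)/7 = -3 + (4*y)/7 = -3 + 4*y/7)
(j(V(4), -5) + 5*5)*(-39) = (-7*(-5) + 5*5)*(-39) = (35 + 25)*(-39) = 60*(-39) = -2340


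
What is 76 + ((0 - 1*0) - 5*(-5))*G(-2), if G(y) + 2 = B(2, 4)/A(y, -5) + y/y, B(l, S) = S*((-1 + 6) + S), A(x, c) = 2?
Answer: 501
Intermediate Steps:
B(l, S) = S*(5 + S)
G(y) = 17 (G(y) = -2 + ((4*(5 + 4))/2 + y/y) = -2 + ((4*9)*(½) + 1) = -2 + (36*(½) + 1) = -2 + (18 + 1) = -2 + 19 = 17)
76 + ((0 - 1*0) - 5*(-5))*G(-2) = 76 + ((0 - 1*0) - 5*(-5))*17 = 76 + ((0 + 0) + 25)*17 = 76 + (0 + 25)*17 = 76 + 25*17 = 76 + 425 = 501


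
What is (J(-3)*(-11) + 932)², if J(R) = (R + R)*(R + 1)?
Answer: 640000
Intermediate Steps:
J(R) = 2*R*(1 + R) (J(R) = (2*R)*(1 + R) = 2*R*(1 + R))
(J(-3)*(-11) + 932)² = ((2*(-3)*(1 - 3))*(-11) + 932)² = ((2*(-3)*(-2))*(-11) + 932)² = (12*(-11) + 932)² = (-132 + 932)² = 800² = 640000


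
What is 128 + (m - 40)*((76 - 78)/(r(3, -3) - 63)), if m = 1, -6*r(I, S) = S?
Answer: 15844/125 ≈ 126.75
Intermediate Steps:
r(I, S) = -S/6
128 + (m - 40)*((76 - 78)/(r(3, -3) - 63)) = 128 + (1 - 40)*((76 - 78)/(-⅙*(-3) - 63)) = 128 - (-78)/(½ - 63) = 128 - (-78)/(-125/2) = 128 - (-78)*(-2)/125 = 128 - 39*4/125 = 128 - 156/125 = 15844/125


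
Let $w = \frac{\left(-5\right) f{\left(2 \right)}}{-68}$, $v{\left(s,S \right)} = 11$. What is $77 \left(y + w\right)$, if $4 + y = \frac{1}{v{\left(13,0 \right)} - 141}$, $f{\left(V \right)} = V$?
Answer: $- \frac{328482}{1105} \approx -297.27$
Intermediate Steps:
$w = \frac{5}{34}$ ($w = \frac{\left(-5\right) 2}{-68} = \left(-10\right) \left(- \frac{1}{68}\right) = \frac{5}{34} \approx 0.14706$)
$y = - \frac{521}{130}$ ($y = -4 + \frac{1}{11 - 141} = -4 + \frac{1}{-130} = -4 - \frac{1}{130} = - \frac{521}{130} \approx -4.0077$)
$77 \left(y + w\right) = 77 \left(- \frac{521}{130} + \frac{5}{34}\right) = 77 \left(- \frac{4266}{1105}\right) = - \frac{328482}{1105}$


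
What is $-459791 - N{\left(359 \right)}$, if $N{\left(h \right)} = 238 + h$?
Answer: $-460388$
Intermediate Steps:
$-459791 - N{\left(359 \right)} = -459791 - \left(238 + 359\right) = -459791 - 597 = -460388$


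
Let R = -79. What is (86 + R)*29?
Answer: 203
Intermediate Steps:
(86 + R)*29 = (86 - 79)*29 = 7*29 = 203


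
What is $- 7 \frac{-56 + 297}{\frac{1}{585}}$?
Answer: $-986895$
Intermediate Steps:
$- 7 \frac{-56 + 297}{\frac{1}{585}} = - 7 \cdot 241 \frac{1}{\frac{1}{585}} = - 7 \cdot 241 \cdot 585 = \left(-7\right) 140985 = -986895$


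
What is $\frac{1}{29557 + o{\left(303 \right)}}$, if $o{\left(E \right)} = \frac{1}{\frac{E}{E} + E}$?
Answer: $\frac{304}{8985329} \approx 3.3833 \cdot 10^{-5}$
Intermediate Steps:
$o{\left(E \right)} = \frac{1}{1 + E}$
$\frac{1}{29557 + o{\left(303 \right)}} = \frac{1}{29557 + \frac{1}{1 + 303}} = \frac{1}{29557 + \frac{1}{304}} = \frac{1}{\frac{8985329}{304}} = \frac{304}{8985329}$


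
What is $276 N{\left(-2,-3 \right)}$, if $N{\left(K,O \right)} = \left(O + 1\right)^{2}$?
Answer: $1104$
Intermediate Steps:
$N{\left(K,O \right)} = \left(1 + O\right)^{2}$
$276 N{\left(-2,-3 \right)} = 276 \left(1 - 3\right)^{2} = 276 \left(-2\right)^{2} = 276 \cdot 4 = 1104$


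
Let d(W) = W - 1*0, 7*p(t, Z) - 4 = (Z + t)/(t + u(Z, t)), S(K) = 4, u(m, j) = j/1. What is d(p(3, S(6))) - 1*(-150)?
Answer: 6331/42 ≈ 150.74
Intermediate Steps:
u(m, j) = j (u(m, j) = j*1 = j)
p(t, Z) = 4/7 + (Z + t)/(14*t) (p(t, Z) = 4/7 + ((Z + t)/(t + t))/7 = 4/7 + ((Z + t)/((2*t)))/7 = 4/7 + ((Z + t)*(1/(2*t)))/7 = 4/7 + ((Z + t)/(2*t))/7 = 4/7 + (Z + t)/(14*t))
d(W) = W (d(W) = W + 0 = W)
d(p(3, S(6))) - 1*(-150) = (1/14)*(4 + 9*3)/3 - 1*(-150) = (1/14)*(1/3)*(4 + 27) + 150 = (1/14)*(1/3)*31 + 150 = 31/42 + 150 = 6331/42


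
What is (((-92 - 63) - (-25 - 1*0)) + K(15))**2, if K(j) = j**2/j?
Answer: 13225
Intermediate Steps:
K(j) = j
(((-92 - 63) - (-25 - 1*0)) + K(15))**2 = (((-92 - 63) - (-25 - 1*0)) + 15)**2 = ((-155 - (-25 + 0)) + 15)**2 = ((-155 - 1*(-25)) + 15)**2 = ((-155 + 25) + 15)**2 = (-130 + 15)**2 = (-115)**2 = 13225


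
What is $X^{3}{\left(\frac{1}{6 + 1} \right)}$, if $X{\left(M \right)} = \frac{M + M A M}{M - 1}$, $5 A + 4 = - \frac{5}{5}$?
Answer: $- \frac{1}{343} \approx -0.0029155$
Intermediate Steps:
$A = -1$ ($A = - \frac{4}{5} + \frac{\left(-5\right) \frac{1}{5}}{5} = - \frac{4}{5} + \frac{1}{5} \left(-1\right) = - \frac{4}{5} - \frac{1}{5} = -1$)
$X{\left(M \right)} = \frac{M - M^{2}}{-1 + M}$ ($X{\left(M \right)} = \frac{M + M \left(-1\right) M}{M - 1} = \frac{M + - M M}{-1 + M} = \frac{M - M^{2}}{-1 + M}$)
$X^{3}{\left(\frac{1}{6 + 1} \right)} = \left(- \frac{1}{6 + 1}\right)^{3} = \left(- \frac{1}{7}\right)^{3} = - \frac{1}{343}$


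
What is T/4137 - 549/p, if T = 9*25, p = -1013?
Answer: 833046/1396927 ≈ 0.59634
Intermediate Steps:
T = 225
T/4137 - 549/p = 225/4137 - 549/(-1013) = 225*(1/4137) - 549*(-1/1013) = 75/1379 + 549/1013 = 833046/1396927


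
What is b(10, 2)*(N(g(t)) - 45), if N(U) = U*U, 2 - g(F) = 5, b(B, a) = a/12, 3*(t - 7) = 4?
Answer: -6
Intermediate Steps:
t = 25/3 (t = 7 + (⅓)*4 = 7 + 4/3 = 25/3 ≈ 8.3333)
b(B, a) = a/12 (b(B, a) = a*(1/12) = a/12)
g(F) = -3 (g(F) = 2 - 1*5 = 2 - 5 = -3)
N(U) = U²
b(10, 2)*(N(g(t)) - 45) = ((1/12)*2)*((-3)² - 45) = (9 - 45)/6 = (⅙)*(-36) = -6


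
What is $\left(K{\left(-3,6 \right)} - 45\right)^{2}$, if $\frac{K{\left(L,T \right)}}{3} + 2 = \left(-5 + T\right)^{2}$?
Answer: $2304$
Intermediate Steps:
$K{\left(L,T \right)} = -6 + 3 \left(-5 + T\right)^{2}$
$\left(K{\left(-3,6 \right)} - 45\right)^{2} = \left(\left(-6 + 3 \left(-5 + 6\right)^{2}\right) - 45\right)^{2} = \left(\left(-6 + 3 \cdot 1^{2}\right) - 45\right)^{2} = \left(\left(-6 + 3 \cdot 1\right) - 45\right)^{2} = \left(\left(-6 + 3\right) - 45\right)^{2} = \left(-3 - 45\right)^{2} = \left(-48\right)^{2} = 2304$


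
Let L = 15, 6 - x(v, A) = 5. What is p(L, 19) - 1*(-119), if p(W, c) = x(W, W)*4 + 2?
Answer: 125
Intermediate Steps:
x(v, A) = 1 (x(v, A) = 6 - 1*5 = 6 - 5 = 1)
p(W, c) = 6 (p(W, c) = 1*4 + 2 = 4 + 2 = 6)
p(L, 19) - 1*(-119) = 6 - 1*(-119) = 6 + 119 = 125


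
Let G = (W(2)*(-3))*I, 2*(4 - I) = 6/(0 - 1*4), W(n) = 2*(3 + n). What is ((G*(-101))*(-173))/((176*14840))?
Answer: -995961/1044736 ≈ -0.95331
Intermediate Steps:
W(n) = 6 + 2*n
I = 19/4 (I = 4 - 3/(0 - 1*4) = 4 - 3/(0 - 4) = 4 - 3/(-4) = 4 - 3*(-1)/4 = 4 - 1/2*(-3/2) = 4 + 3/4 = 19/4 ≈ 4.7500)
G = -285/2 (G = ((6 + 2*2)*(-3))*(19/4) = ((6 + 4)*(-3))*(19/4) = (10*(-3))*(19/4) = -30*19/4 = -285/2 ≈ -142.50)
((G*(-101))*(-173))/((176*14840)) = (-285/2*(-101)*(-173))/((176*14840)) = ((28785/2)*(-173))/2611840 = -4979805/2*1/2611840 = -995961/1044736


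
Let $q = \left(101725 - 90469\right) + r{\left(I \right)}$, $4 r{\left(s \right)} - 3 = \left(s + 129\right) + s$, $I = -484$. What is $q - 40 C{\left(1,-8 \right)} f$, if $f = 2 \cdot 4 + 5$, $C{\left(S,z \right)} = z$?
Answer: $15207$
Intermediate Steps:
$r{\left(s \right)} = 33 + \frac{s}{2}$ ($r{\left(s \right)} = \frac{3}{4} + \frac{\left(s + 129\right) + s}{4} = \frac{3}{4} + \frac{\left(129 + s\right) + s}{4} = \frac{3}{4} + \frac{129 + 2 s}{4} = \frac{3}{4} + \left(\frac{129}{4} + \frac{s}{2}\right) = 33 + \frac{s}{2}$)
$f = 13$ ($f = 8 + 5 = 13$)
$q = 11047$ ($q = \left(101725 - 90469\right) + \left(33 + \frac{1}{2} \left(-484\right)\right) = 11256 + \left(33 - 242\right) = 11256 - 209 = 11047$)
$q - 40 C{\left(1,-8 \right)} f = 11047 - 40 \left(-8\right) 13 = 11047 - \left(-320\right) 13 = 11047 - -4160 = 11047 + 4160 = 15207$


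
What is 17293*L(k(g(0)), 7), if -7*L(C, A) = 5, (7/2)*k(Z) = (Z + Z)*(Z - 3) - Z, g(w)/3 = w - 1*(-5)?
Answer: -86465/7 ≈ -12352.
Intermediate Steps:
g(w) = 15 + 3*w (g(w) = 3*(w - 1*(-5)) = 3*(w + 5) = 3*(5 + w) = 15 + 3*w)
k(Z) = -2*Z/7 + 4*Z*(-3 + Z)/7 (k(Z) = 2*((Z + Z)*(Z - 3) - Z)/7 = 2*((2*Z)*(-3 + Z) - Z)/7 = 2*(2*Z*(-3 + Z) - Z)/7 = 2*(-Z + 2*Z*(-3 + Z))/7 = -2*Z/7 + 4*Z*(-3 + Z)/7)
L(C, A) = -5/7 (L(C, A) = -⅐*5 = -5/7)
17293*L(k(g(0)), 7) = 17293*(-5/7) = -86465/7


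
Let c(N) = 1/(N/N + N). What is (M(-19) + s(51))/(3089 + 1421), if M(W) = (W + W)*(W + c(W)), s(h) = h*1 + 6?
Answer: 703/4059 ≈ 0.17320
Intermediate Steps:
c(N) = 1/(1 + N)
s(h) = 6 + h (s(h) = h + 6 = 6 + h)
M(W) = 2*W*(W + 1/(1 + W)) (M(W) = (W + W)*(W + 1/(1 + W)) = (2*W)*(W + 1/(1 + W)) = 2*W*(W + 1/(1 + W)))
(M(-19) + s(51))/(3089 + 1421) = (2*(-19)*(1 - 19*(1 - 19))/(1 - 19) + (6 + 51))/(3089 + 1421) = (2*(-19)*(1 - 19*(-18))/(-18) + 57)/4510 = (2*(-19)*(-1/18)*(1 + 342) + 57)*(1/4510) = (2*(-19)*(-1/18)*343 + 57)*(1/4510) = (6517/9 + 57)*(1/4510) = (7030/9)*(1/4510) = 703/4059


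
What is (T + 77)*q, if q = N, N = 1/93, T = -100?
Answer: -23/93 ≈ -0.24731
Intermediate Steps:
N = 1/93 ≈ 0.010753
q = 1/93 ≈ 0.010753
(T + 77)*q = (-100 + 77)*(1/93) = -23*1/93 = -23/93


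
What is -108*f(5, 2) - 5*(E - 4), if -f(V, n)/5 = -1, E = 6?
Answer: -550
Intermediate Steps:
f(V, n) = 5 (f(V, n) = -5*(-1) = 5)
-108*f(5, 2) - 5*(E - 4) = -108*5 - 5*(6 - 4) = -540 - 5*2 = -540 - 10 = -550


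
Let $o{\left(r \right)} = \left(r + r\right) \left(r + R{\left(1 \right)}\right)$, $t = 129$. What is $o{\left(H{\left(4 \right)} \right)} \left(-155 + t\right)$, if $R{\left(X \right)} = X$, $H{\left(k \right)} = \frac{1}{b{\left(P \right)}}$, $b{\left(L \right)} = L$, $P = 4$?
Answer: $- \frac{65}{4} \approx -16.25$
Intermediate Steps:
$H{\left(k \right)} = \frac{1}{4}$
$o{\left(r \right)} = 2 r \left(1 + r\right)$ ($o{\left(r \right)} = \left(r + r\right) \left(r + 1\right) = 2 r \left(1 + r\right)$)
$o{\left(H{\left(4 \right)} \right)} \left(-155 + t\right) = 2 \cdot \frac{1}{4} \left(1 + \frac{1}{4}\right) \left(-155 + 129\right) = 2 \cdot \frac{1}{4} \cdot \frac{5}{4} \left(-26\right) = \frac{5}{8} \left(-26\right) = - \frac{65}{4}$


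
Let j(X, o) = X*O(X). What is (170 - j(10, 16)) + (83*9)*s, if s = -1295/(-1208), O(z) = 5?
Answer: 1112325/1208 ≈ 920.80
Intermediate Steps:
s = 1295/1208 (s = -1295*(-1/1208) = 1295/1208 ≈ 1.0720)
j(X, o) = 5*X (j(X, o) = X*5 = 5*X)
(170 - j(10, 16)) + (83*9)*s = (170 - 5*10) + (83*9)*(1295/1208) = (170 - 1*50) + 747*(1295/1208) = (170 - 50) + 967365/1208 = 120 + 967365/1208 = 1112325/1208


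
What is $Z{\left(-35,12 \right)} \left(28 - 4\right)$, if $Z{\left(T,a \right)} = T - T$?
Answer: $0$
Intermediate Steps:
$Z{\left(T,a \right)} = 0$
$Z{\left(-35,12 \right)} \left(28 - 4\right) = 0 \left(28 - 4\right) = 0 \cdot 24 = 0$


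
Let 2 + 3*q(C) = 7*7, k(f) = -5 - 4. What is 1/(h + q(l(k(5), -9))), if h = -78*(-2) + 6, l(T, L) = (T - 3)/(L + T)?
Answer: 3/533 ≈ 0.0056285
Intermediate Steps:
k(f) = -9
l(T, L) = (-3 + T)/(L + T)
q(C) = 47/3 (q(C) = -⅔ + (7*7)/3 = -⅔ + (⅓)*49 = -⅔ + 49/3 = 47/3)
h = 162 (h = -13*(-12) + 6 = 156 + 6 = 162)
1/(h + q(l(k(5), -9))) = 1/(162 + 47/3) = 1/(533/3) = 3/533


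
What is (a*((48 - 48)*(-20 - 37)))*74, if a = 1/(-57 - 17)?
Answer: 0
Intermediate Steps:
a = -1/74 (a = 1/(-74) = -1/74 ≈ -0.013514)
(a*((48 - 48)*(-20 - 37)))*74 = -(48 - 48)*(-20 - 37)/74*74 = -0*(-57)*74 = -1/74*0*74 = 0*74 = 0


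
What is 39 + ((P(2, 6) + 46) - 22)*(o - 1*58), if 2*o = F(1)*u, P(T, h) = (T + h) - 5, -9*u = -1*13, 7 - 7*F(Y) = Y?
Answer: -10572/7 ≈ -1510.3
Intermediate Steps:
F(Y) = 1 - Y/7
u = 13/9 (u = -(-1)*13/9 = -⅑*(-13) = 13/9 ≈ 1.4444)
P(T, h) = -5 + T + h
o = 13/21 (o = ((1 - ⅐*1)*(13/9))/2 = ((1 - ⅐)*(13/9))/2 = ((6/7)*(13/9))/2 = (½)*(26/21) = 13/21 ≈ 0.61905)
39 + ((P(2, 6) + 46) - 22)*(o - 1*58) = 39 + (((-5 + 2 + 6) + 46) - 22)*(13/21 - 1*58) = 39 + ((3 + 46) - 22)*(13/21 - 58) = 39 + (49 - 22)*(-1205/21) = 39 + 27*(-1205/21) = 39 - 10845/7 = -10572/7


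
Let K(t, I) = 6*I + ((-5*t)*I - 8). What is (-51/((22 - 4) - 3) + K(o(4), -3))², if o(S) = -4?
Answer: 199809/25 ≈ 7992.4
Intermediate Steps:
K(t, I) = -8 + 6*I - 5*I*t (K(t, I) = 6*I + (-5*I*t - 8) = 6*I + (-8 - 5*I*t) = -8 + 6*I - 5*I*t)
(-51/((22 - 4) - 3) + K(o(4), -3))² = (-51/((22 - 4) - 3) + (-8 + 6*(-3) - 5*(-3)*(-4)))² = (-51/(18 - 3) + (-8 - 18 - 60))² = (-51/15 - 86)² = (-51*1/15 - 86)² = (-17/5 - 86)² = (-447/5)² = 199809/25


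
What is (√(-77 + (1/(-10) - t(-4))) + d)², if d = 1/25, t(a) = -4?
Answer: -91373/1250 + I*√7310/125 ≈ -73.098 + 0.68399*I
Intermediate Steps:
d = 1/25 ≈ 0.040000
(√(-77 + (1/(-10) - t(-4))) + d)² = (√(-77 + (1/(-10) - 1*(-4))) + 1/25)² = (√(-77 + (-⅒ + 4)) + 1/25)² = (√(-77 + 39/10) + 1/25)² = (√(-731/10) + 1/25)² = (I*√7310/10 + 1/25)² = (1/25 + I*√7310/10)²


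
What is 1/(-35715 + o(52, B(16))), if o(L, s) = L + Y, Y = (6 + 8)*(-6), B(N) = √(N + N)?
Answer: -1/35747 ≈ -2.7974e-5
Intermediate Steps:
B(N) = √2*√N (B(N) = √(2*N) = √2*√N)
Y = -84 (Y = 14*(-6) = -84)
o(L, s) = -84 + L (o(L, s) = L - 84 = -84 + L)
1/(-35715 + o(52, B(16))) = 1/(-35715 + (-84 + 52)) = 1/(-35715 - 32) = 1/(-35747) = -1/35747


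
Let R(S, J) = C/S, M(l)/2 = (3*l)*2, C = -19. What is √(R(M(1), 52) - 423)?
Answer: I*√15285/6 ≈ 20.605*I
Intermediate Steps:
M(l) = 12*l (M(l) = 2*((3*l)*2) = 2*(6*l) = 12*l)
R(S, J) = -19/S
√(R(M(1), 52) - 423) = √(-19/(12*1) - 423) = √(-19/12 - 423) = √(-5095/12) = I*√15285/6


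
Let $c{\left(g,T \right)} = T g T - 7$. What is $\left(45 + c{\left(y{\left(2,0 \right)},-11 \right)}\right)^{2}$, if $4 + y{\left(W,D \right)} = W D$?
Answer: $198916$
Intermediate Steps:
$y{\left(W,D \right)} = -4 + D W$ ($y{\left(W,D \right)} = -4 + W D = -4 + D W$)
$c{\left(g,T \right)} = -7 + g T^{2}$ ($c{\left(g,T \right)} = g T^{2} - 7 = -7 + g T^{2}$)
$\left(45 + c{\left(y{\left(2,0 \right)},-11 \right)}\right)^{2} = \left(45 + \left(-7 + \left(-4 + 0 \cdot 2\right) \left(-11\right)^{2}\right)\right)^{2} = \left(45 + \left(-7 + \left(-4 + 0\right) 121\right)\right)^{2} = \left(45 - 491\right)^{2} = \left(-446\right)^{2} = 198916$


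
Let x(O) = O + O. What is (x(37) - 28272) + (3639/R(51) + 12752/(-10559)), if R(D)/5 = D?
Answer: -25296403823/897515 ≈ -28185.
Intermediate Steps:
R(D) = 5*D
x(O) = 2*O
(x(37) - 28272) + (3639/R(51) + 12752/(-10559)) = (2*37 - 28272) + (3639/((5*51)) + 12752/(-10559)) = (74 - 28272) + (3639/255 + 12752*(-1/10559)) = -28198 + (3639*(1/255) - 12752/10559) = -28198 + (1213/85 - 12752/10559) = -28198 + 11724147/897515 = -25296403823/897515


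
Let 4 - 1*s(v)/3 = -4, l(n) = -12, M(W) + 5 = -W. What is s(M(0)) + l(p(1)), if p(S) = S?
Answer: 12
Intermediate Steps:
M(W) = -5 - W
s(v) = 24 (s(v) = 12 - 3*(-4) = 12 + 12 = 24)
s(M(0)) + l(p(1)) = 24 - 12 = 12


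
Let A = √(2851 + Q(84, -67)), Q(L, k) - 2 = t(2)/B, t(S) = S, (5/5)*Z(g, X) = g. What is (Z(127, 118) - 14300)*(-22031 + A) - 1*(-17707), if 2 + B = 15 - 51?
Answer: 312263070 - 14173*√1029914/19 ≈ 3.1151e+8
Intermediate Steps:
B = -38 (B = -2 + (15 - 51) = -2 - 36 = -38)
Z(g, X) = g
Q(L, k) = 37/19 (Q(L, k) = 2 + 2/(-38) = 2 + 2*(-1/38) = 2 - 1/19 = 37/19)
A = √1029914/19 (A = √(2851 + 37/19) = √(54206/19) = √1029914/19 ≈ 53.413)
(Z(127, 118) - 14300)*(-22031 + A) - 1*(-17707) = (127 - 14300)*(-22031 + √1029914/19) - 1*(-17707) = -14173*(-22031 + √1029914/19) + 17707 = (312245363 - 14173*√1029914/19) + 17707 = 312263070 - 14173*√1029914/19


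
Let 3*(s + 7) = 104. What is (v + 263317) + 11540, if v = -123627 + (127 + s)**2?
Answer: 1576366/9 ≈ 1.7515e+5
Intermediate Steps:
s = 83/3 (s = -7 + (1/3)*104 = -7 + 104/3 = 83/3 ≈ 27.667)
v = -897347/9 (v = -123627 + (127 + 83/3)**2 = -123627 + (464/3)**2 = -123627 + 215296/9 = -897347/9 ≈ -99705.)
(v + 263317) + 11540 = (-897347/9 + 263317) + 11540 = 1472506/9 + 11540 = 1576366/9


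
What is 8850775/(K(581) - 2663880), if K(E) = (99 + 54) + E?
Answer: -8850775/2663146 ≈ -3.3234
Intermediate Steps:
K(E) = 153 + E
8850775/(K(581) - 2663880) = 8850775/((153 + 581) - 2663880) = 8850775/(734 - 2663880) = 8850775/(-2663146) = 8850775*(-1/2663146) = -8850775/2663146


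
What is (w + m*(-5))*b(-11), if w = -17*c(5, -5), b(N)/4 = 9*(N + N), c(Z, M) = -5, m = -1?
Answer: -71280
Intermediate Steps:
b(N) = 72*N (b(N) = 4*(9*(N + N)) = 4*(9*(2*N)) = 4*(18*N) = 72*N)
w = 85 (w = -17*(-5) = 85)
(w + m*(-5))*b(-11) = (85 - 1*(-5))*(72*(-11)) = (85 + 5)*(-792) = 90*(-792) = -71280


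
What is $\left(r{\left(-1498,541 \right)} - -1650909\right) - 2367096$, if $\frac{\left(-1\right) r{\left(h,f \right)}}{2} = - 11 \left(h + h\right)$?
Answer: $-782099$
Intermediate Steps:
$r{\left(h,f \right)} = 44 h$ ($r{\left(h,f \right)} = - 2 \left(- 11 \left(h + h\right)\right) = - 2 \left(- 11 \cdot 2 h\right) = - 2 \left(- 22 h\right) = 44 h$)
$\left(r{\left(-1498,541 \right)} - -1650909\right) - 2367096 = \left(44 \left(-1498\right) - -1650909\right) - 2367096 = \left(-65912 + 1650909\right) - 2367096 = 1584997 - 2367096 = -782099$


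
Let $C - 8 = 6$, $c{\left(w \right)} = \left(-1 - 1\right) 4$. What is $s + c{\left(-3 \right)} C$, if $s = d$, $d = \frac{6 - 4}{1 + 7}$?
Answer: $- \frac{447}{4} \approx -111.75$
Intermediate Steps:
$d = \frac{1}{4}$ ($d = \frac{2}{8} = 2 \cdot \frac{1}{8} = \frac{1}{4} \approx 0.25$)
$s = \frac{1}{4} \approx 0.25$
$c{\left(w \right)} = -8$ ($c{\left(w \right)} = \left(-2\right) 4 = -8$)
$C = 14$ ($C = 8 + 6 = 14$)
$s + c{\left(-3 \right)} C = \frac{1}{4} - 112 = - \frac{447}{4}$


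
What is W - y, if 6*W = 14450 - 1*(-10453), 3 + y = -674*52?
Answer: 78403/2 ≈ 39202.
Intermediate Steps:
y = -35051 (y = -3 - 674*52 = -3 - 35048 = -35051)
W = 8301/2 (W = (14450 - 1*(-10453))/6 = (14450 + 10453)/6 = (⅙)*24903 = 8301/2 ≈ 4150.5)
W - y = 8301/2 - 1*(-35051) = 8301/2 + 35051 = 78403/2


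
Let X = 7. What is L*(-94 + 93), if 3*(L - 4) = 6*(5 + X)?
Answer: -28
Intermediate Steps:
L = 28 (L = 4 + (6*(5 + 7))/3 = 4 + (6*12)/3 = 4 + (⅓)*72 = 4 + 24 = 28)
L*(-94 + 93) = 28*(-94 + 93) = 28*(-1) = -28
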